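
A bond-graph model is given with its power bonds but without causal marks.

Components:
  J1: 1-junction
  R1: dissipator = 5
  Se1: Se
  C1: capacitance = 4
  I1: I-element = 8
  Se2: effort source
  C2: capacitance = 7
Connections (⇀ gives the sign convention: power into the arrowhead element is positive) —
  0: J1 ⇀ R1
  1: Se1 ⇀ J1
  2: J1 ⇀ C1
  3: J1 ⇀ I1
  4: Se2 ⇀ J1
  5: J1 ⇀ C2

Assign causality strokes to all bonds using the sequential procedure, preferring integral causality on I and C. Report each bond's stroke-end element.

#0 →J1
#1 →J1
#2 →J1
#3 →I1
#4 →J1
#5 →J1

b1 |J1  (source Se1 imposes e)
b4 |J1  (Se2: effort source, stroke at far end)
b2 |J1  (prefer integral on C1)
b3 |I1  (I1 integral (f out))
b0 |J1  (J1: bond 3 brought flow, rest push out)
b5 |J1  (J1 flow already set via bond 3)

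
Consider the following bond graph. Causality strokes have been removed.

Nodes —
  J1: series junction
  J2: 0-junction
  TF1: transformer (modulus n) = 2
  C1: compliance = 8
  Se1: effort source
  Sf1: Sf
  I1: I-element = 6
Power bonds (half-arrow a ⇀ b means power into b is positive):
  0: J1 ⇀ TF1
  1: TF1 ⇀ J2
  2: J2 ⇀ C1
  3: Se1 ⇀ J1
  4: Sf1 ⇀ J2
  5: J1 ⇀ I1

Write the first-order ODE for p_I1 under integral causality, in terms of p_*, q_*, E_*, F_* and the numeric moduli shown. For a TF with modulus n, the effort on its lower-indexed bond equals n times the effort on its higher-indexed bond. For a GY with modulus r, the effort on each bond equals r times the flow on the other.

b3 stroke→J1  (Se1 (Se) sets effort on bond)
b4 stroke→Sf1  (Sf1 fixes flow; stroke at Sf1)
b2 stroke→J2  (C1: C, integral causality)
b1 stroke→TF1  (J2 effort already set via bond 2)
b0 stroke→J1  (TF1 one-in-one-out from 1)
b5 stroke→I1  (only one flow-in slot at J1)

dp_I1/dt = E_Se1 - q_C1/4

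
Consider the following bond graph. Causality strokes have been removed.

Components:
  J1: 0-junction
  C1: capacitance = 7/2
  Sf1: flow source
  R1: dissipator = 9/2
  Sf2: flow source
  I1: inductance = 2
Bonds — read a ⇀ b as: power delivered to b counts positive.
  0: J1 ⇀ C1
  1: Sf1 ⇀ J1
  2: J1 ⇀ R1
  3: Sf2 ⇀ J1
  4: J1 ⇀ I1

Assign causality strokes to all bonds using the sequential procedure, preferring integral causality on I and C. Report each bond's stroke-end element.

bond 1 stroke→Sf1  (Sf1 fixes flow; stroke at Sf1)
bond 3 stroke→Sf2  (Sf2 fixes flow; stroke at Sf2)
bond 0 stroke→J1  (prefer integral on C1)
bond 2 stroke→R1  (J1: bond 0 brought effort, rest push out)
bond 4 stroke→I1  (common-e at J1 fixed by 0)

β0 stroke→J1
β1 stroke→Sf1
β2 stroke→R1
β3 stroke→Sf2
β4 stroke→I1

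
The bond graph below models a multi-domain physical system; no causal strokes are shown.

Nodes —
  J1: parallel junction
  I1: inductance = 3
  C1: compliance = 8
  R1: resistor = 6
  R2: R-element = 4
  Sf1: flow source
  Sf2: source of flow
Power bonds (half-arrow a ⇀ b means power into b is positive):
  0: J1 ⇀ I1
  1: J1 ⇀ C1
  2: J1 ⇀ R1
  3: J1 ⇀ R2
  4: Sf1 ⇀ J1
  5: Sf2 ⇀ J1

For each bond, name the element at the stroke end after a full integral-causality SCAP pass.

bond 0 →I1
bond 1 →J1
bond 2 →R1
bond 3 →R2
bond 4 →Sf1
bond 5 →Sf2

b4 stroke→Sf1  (Sf1: flow source, stroke at near end)
b5 stroke→Sf2  (Sf2: flow source, stroke at near end)
b0 stroke→I1  (I1: I, integral causality)
b1 stroke→J1  (C1: C, integral causality)
b2 stroke→R1  (common-e at J1 fixed by 1)
b3 stroke→R2  (J1 effort already set via bond 1)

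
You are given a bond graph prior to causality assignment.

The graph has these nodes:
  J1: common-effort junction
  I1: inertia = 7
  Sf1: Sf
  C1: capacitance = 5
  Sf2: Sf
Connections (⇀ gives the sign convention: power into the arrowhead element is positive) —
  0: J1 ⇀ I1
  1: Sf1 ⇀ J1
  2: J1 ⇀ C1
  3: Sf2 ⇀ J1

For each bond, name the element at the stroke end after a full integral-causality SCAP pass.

#0 stroke→I1
#1 stroke→Sf1
#2 stroke→J1
#3 stroke→Sf2

β1 →Sf1  (Sf1 (Sf) sets flow on bond)
β3 →Sf2  (Sf2: flow source, stroke at near end)
β0 →I1  (I1: I, integral causality)
β2 →J1  (closing 0-jn rule on J1)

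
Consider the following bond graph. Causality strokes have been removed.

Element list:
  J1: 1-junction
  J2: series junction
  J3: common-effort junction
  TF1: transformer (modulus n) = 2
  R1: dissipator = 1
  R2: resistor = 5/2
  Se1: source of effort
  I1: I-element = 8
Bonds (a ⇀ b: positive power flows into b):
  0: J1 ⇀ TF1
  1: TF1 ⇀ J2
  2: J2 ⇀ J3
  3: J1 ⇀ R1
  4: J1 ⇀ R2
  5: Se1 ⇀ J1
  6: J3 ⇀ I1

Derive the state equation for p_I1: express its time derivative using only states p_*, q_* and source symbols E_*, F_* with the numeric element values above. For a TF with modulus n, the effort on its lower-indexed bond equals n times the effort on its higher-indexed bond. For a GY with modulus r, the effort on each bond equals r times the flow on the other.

dp_I1/dt = E_Se1/2 - 7*p_I1/64

#5 stroke→J1  (Se1 (Se) sets effort on bond)
#6 stroke→I1  (I1 outputs flow p/I1)
#2 stroke→J3  (J3 needs exactly one e-in)
#1 stroke→J2  (common-f at J2 fixed by 2)
#0 stroke→TF1  (TF1: transformer flips bond 1)
#3 stroke→J1  (J1 flow already set via bond 0)
#4 stroke→J1  (1-jn J1 has f-setter on 0)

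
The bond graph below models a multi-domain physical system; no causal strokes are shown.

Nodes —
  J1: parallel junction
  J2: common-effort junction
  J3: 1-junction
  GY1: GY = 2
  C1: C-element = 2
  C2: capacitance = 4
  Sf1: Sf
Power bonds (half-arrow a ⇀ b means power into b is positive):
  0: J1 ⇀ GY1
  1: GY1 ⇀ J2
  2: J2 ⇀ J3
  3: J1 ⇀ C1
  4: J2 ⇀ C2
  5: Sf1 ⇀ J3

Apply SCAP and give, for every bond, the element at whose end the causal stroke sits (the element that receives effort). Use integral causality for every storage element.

bond 0 stroke→GY1
bond 1 stroke→GY1
bond 2 stroke→J3
bond 3 stroke→J1
bond 4 stroke→J2
bond 5 stroke→Sf1

b5 stroke at Sf1  (Sf1 (Sf) sets flow on bond)
b2 stroke at J3  (common-f at J3 fixed by 5)
b3 stroke at J1  (C1: C, integral causality)
b0 stroke at GY1  (J1 effort already set via bond 3)
b1 stroke at GY1  (GY1 both-in/both-out from 0)
b4 stroke at J2  (J2: last free bond brings effort in)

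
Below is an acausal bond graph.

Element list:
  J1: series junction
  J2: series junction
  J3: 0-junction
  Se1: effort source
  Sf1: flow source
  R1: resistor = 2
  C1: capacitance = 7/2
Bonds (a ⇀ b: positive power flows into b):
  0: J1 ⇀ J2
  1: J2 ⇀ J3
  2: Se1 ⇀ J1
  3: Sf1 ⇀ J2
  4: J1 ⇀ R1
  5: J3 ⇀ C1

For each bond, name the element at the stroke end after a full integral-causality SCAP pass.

#2 stroke→J1  (Se1 (Se) sets effort on bond)
#3 stroke→Sf1  (Sf1 fixes flow; stroke at Sf1)
#0 stroke→J2  (J2: bond 3 brought flow, rest push out)
#1 stroke→J2  (J2: bond 3 brought flow, rest push out)
#5 stroke→J3  (J3 needs exactly one e-in)
#4 stroke→J1  (J1 flow already set via bond 0)

bond 0 |J2
bond 1 |J2
bond 2 |J1
bond 3 |Sf1
bond 4 |J1
bond 5 |J3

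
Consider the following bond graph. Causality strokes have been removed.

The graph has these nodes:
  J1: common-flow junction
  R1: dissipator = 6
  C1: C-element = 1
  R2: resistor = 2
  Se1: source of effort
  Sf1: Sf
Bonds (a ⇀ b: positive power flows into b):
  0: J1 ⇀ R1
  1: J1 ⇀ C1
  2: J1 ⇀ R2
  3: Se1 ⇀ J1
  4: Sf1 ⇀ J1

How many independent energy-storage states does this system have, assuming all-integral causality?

1  (C1 all integral)

b3 stroke→J1  (Se1 (Se) sets effort on bond)
b4 stroke→Sf1  (source Sf1 imposes f)
b0 stroke→J1  (common-f at J1 fixed by 4)
b1 stroke→J1  (J1: bond 4 brought flow, rest push out)
b2 stroke→J1  (J1: bond 4 brought flow, rest push out)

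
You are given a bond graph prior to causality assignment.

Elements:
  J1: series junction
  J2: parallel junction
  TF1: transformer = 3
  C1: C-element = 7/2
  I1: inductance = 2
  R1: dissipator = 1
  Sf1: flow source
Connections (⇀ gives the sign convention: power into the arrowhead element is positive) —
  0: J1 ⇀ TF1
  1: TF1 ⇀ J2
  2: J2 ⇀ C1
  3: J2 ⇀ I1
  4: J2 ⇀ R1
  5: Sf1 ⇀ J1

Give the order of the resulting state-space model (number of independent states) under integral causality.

2  (C1, I1 all integral)

β5 stroke→Sf1  (source Sf1 imposes f)
β0 stroke→J1  (common-f at J1 fixed by 5)
β1 stroke→TF1  (through TF1, causality passes straight; one stroke at TF1)
β2 stroke→J2  (prefer integral on C1)
β3 stroke→I1  (common-e at J2 fixed by 2)
β4 stroke→R1  (common-e at J2 fixed by 2)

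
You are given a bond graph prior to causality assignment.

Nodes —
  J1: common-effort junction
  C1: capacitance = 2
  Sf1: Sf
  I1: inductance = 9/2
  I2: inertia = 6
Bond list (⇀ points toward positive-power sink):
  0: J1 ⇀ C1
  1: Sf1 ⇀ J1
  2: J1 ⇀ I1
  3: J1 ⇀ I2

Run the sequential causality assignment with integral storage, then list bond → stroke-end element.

b1 stroke→Sf1  (Sf1: flow source, stroke at near end)
b0 stroke→J1  (C1 outputs effort q/C1)
b2 stroke→I1  (0-jn J1 has e-setter on 0)
b3 stroke→I2  (0-jn J1 has e-setter on 0)

β0 →J1
β1 →Sf1
β2 →I1
β3 →I2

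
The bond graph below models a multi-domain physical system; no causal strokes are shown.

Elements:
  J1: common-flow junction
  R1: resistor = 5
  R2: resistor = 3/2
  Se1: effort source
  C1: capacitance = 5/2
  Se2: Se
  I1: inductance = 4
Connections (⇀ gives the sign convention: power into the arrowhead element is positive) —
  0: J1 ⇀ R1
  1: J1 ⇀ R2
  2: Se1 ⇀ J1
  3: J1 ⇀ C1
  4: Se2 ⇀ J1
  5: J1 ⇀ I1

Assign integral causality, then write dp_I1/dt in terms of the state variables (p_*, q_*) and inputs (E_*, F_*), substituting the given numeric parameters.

dp_I1/dt = E_Se1 + E_Se2 - 13*p_I1/8 - 2*q_C1/5

#2 →J1  (Se1 (Se) sets effort on bond)
#4 →J1  (Se2: effort source, stroke at far end)
#3 →J1  (C1: C, integral causality)
#5 →I1  (I1: I, integral causality)
#0 →J1  (J1: bond 5 brought flow, rest push out)
#1 →J1  (1-jn J1 has f-setter on 5)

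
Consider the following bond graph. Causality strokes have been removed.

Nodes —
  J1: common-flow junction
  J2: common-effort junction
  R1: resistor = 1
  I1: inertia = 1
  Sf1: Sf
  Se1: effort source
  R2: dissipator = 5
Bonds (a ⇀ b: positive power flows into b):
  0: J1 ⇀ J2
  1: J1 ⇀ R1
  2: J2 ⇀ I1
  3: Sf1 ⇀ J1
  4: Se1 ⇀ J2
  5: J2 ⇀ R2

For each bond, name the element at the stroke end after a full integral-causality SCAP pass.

bond 0 stroke→J1
bond 1 stroke→J1
bond 2 stroke→I1
bond 3 stroke→Sf1
bond 4 stroke→J2
bond 5 stroke→R2

β3 →Sf1  (Sf1: flow source, stroke at near end)
β4 →J2  (Se1: effort source, stroke at far end)
β0 →J1  (common-f at J1 fixed by 3)
β1 →J1  (J1: bond 3 brought flow, rest push out)
β2 →I1  (0-jn J2 has e-setter on 4)
β5 →R2  (common-e at J2 fixed by 4)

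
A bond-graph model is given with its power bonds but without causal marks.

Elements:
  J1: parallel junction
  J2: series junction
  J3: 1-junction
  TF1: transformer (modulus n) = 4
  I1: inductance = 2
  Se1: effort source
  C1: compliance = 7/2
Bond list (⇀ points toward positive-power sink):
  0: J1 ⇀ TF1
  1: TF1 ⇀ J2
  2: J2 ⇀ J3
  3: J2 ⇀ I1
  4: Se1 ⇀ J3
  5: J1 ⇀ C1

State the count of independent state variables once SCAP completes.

bond 4 |J3  (source Se1 imposes e)
bond 2 |J2  (J3 needs exactly one f-in)
bond 3 |I1  (I1 outputs flow p/I1)
bond 1 |J2  (common-f at J2 fixed by 3)
bond 0 |TF1  (TF1 one-in-one-out from 1)
bond 5 |J1  (only one effort-in slot at J1)

2  (C1, I1 all integral)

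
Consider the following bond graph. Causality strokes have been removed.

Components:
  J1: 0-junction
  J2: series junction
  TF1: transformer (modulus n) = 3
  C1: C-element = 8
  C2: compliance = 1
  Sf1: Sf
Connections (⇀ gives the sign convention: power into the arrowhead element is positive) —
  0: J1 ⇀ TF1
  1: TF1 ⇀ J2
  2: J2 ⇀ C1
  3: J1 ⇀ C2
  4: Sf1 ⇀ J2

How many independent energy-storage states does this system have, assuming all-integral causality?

2  (C1, C2 all integral)

bond 4 stroke at Sf1  (source Sf1 imposes f)
bond 1 stroke at J2  (1-jn J2 has f-setter on 4)
bond 2 stroke at J2  (1-jn J2 has f-setter on 4)
bond 0 stroke at TF1  (TF1 one-in-one-out from 1)
bond 3 stroke at J1  (J1 needs exactly one e-in)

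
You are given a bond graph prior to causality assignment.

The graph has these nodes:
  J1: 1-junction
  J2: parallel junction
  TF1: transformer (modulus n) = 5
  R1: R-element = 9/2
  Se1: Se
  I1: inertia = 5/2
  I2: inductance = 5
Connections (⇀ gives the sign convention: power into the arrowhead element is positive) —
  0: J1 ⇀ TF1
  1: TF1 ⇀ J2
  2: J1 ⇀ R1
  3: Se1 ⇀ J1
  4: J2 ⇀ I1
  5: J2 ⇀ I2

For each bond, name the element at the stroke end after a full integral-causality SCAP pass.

b3 stroke at J1  (source Se1 imposes e)
b4 stroke at I1  (I1 outputs flow p/I1)
b5 stroke at I2  (I2 integral (f out))
b1 stroke at J2  (J2: last free bond brings effort in)
b0 stroke at TF1  (TF1: transformer flips bond 1)
b2 stroke at J1  (common-f at J1 fixed by 0)

bond 0 stroke→TF1
bond 1 stroke→J2
bond 2 stroke→J1
bond 3 stroke→J1
bond 4 stroke→I1
bond 5 stroke→I2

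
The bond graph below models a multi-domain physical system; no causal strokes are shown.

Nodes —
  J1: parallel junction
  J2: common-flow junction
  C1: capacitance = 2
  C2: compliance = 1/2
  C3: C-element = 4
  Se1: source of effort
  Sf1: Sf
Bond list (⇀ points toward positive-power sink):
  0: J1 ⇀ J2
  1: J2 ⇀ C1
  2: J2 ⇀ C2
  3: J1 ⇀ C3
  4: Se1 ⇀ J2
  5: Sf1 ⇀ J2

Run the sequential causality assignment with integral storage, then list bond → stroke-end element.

β0 →J2
β1 →J2
β2 →J2
β3 →J1
β4 →J2
β5 →Sf1

#4 stroke at J2  (Se1 fixes effort; stroke away)
#5 stroke at Sf1  (Sf1 (Sf) sets flow on bond)
#0 stroke at J2  (common-f at J2 fixed by 5)
#1 stroke at J2  (1-jn J2 has f-setter on 5)
#2 stroke at J2  (1-jn J2 has f-setter on 5)
#3 stroke at J1  (J1: last free bond brings effort in)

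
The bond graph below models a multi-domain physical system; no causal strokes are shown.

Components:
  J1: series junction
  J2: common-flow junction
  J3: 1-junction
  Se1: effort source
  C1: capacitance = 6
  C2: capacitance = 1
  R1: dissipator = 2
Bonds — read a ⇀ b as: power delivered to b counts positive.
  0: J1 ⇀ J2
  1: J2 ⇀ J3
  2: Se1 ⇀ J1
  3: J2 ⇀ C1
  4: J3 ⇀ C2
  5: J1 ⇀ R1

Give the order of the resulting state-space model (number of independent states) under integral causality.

#2 stroke→J1  (Se1 (Se) sets effort on bond)
#3 stroke→J2  (C1: C, integral causality)
#4 stroke→J3  (C2 integral (e out))
#1 stroke→J2  (closing 1-jn rule on J3)
#0 stroke→J1  (only one flow-in slot at J2)
#5 stroke→R1  (J1: last free bond brings flow in)

2  (C1, C2 all integral)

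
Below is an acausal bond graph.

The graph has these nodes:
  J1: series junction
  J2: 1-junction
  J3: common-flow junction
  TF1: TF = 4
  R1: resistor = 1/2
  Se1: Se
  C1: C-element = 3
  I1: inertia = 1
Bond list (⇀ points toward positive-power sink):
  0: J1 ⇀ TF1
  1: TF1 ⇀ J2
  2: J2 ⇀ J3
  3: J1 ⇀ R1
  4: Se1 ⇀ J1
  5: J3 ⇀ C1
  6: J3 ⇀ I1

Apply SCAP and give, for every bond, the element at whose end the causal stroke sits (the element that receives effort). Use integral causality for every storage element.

bond 0 |TF1
bond 1 |J2
bond 2 |J3
bond 3 |J1
bond 4 |J1
bond 5 |J3
bond 6 |I1

b4 stroke at J1  (Se1: effort source, stroke at far end)
b5 stroke at J3  (C1 integral (e out))
b6 stroke at I1  (I1 outputs flow p/I1)
b2 stroke at J3  (J3 flow already set via bond 6)
b1 stroke at J2  (1-jn J2 has f-setter on 2)
b0 stroke at TF1  (TF1: transformer flips bond 1)
b3 stroke at J1  (J1: bond 0 brought flow, rest push out)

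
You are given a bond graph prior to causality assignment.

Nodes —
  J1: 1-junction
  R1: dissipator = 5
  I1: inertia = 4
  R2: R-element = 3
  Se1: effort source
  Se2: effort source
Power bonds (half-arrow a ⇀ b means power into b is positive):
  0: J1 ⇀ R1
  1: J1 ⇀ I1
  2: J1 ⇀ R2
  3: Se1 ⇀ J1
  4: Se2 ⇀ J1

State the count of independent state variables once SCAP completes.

bond 3 →J1  (Se1 fixes effort; stroke away)
bond 4 →J1  (Se2: effort source, stroke at far end)
bond 1 →I1  (prefer integral on I1)
bond 0 →J1  (1-jn J1 has f-setter on 1)
bond 2 →J1  (J1 flow already set via bond 1)

1  (I1 all integral)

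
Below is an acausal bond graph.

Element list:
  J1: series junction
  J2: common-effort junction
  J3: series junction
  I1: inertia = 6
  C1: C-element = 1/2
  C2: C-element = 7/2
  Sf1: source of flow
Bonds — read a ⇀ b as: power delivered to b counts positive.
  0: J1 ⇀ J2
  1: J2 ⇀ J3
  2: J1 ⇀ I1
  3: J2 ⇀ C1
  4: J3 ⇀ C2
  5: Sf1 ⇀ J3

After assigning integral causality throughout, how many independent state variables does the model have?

3  (C1, C2, I1 all integral)

β5 stroke at Sf1  (Sf1 (Sf) sets flow on bond)
β1 stroke at J3  (J3 flow already set via bond 5)
β4 stroke at J3  (J3: bond 5 brought flow, rest push out)
β2 stroke at I1  (I1 integral (f out))
β0 stroke at J1  (common-f at J1 fixed by 2)
β3 stroke at J2  (only one effort-in slot at J2)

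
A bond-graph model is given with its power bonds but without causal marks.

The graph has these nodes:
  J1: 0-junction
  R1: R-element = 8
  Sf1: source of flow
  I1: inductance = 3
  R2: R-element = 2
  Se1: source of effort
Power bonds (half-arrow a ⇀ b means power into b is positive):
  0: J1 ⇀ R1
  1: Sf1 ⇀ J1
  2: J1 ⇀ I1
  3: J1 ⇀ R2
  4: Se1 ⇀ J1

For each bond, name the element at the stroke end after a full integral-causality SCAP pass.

#0 |R1
#1 |Sf1
#2 |I1
#3 |R2
#4 |J1

bond 1 stroke at Sf1  (source Sf1 imposes f)
bond 4 stroke at J1  (Se1 fixes effort; stroke away)
bond 0 stroke at R1  (J1 effort already set via bond 4)
bond 2 stroke at I1  (0-jn J1 has e-setter on 4)
bond 3 stroke at R2  (common-e at J1 fixed by 4)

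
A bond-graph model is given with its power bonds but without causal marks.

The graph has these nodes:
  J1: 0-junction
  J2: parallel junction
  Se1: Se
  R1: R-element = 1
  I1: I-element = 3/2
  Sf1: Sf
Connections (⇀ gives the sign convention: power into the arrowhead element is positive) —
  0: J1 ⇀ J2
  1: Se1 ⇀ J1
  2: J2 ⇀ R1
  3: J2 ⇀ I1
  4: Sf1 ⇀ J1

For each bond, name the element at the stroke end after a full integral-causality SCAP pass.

β1 →J1  (Se1 (Se) sets effort on bond)
β4 →Sf1  (Sf1 (Sf) sets flow on bond)
β0 →J2  (J1 effort already set via bond 1)
β2 →R1  (common-e at J2 fixed by 0)
β3 →I1  (0-jn J2 has e-setter on 0)

β0 stroke at J2
β1 stroke at J1
β2 stroke at R1
β3 stroke at I1
β4 stroke at Sf1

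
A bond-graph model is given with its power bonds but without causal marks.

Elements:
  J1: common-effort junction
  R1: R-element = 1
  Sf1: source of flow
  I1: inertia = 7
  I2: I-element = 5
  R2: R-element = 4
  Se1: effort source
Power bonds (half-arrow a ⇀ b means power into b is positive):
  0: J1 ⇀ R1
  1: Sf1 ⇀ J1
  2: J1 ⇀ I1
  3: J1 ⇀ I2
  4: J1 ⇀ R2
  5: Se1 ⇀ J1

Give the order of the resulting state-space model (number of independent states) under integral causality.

2  (I1, I2 all integral)

b1 →Sf1  (Sf1 fixes flow; stroke at Sf1)
b5 →J1  (source Se1 imposes e)
b0 →R1  (J1: bond 5 brought effort, rest push out)
b2 →I1  (0-jn J1 has e-setter on 5)
b3 →I2  (J1: bond 5 brought effort, rest push out)
b4 →R2  (0-jn J1 has e-setter on 5)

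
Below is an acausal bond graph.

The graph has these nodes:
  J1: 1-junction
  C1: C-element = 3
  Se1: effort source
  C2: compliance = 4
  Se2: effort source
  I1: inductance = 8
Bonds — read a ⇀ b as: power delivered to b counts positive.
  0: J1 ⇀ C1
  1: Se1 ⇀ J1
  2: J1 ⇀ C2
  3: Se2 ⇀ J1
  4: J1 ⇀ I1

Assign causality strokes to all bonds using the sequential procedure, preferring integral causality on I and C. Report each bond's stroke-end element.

β1 |J1  (source Se1 imposes e)
β3 |J1  (Se2 fixes effort; stroke away)
β0 |J1  (prefer integral on C1)
β2 |J1  (C2 outputs effort q/C2)
β4 |I1  (J1: last free bond brings flow in)

#0 |J1
#1 |J1
#2 |J1
#3 |J1
#4 |I1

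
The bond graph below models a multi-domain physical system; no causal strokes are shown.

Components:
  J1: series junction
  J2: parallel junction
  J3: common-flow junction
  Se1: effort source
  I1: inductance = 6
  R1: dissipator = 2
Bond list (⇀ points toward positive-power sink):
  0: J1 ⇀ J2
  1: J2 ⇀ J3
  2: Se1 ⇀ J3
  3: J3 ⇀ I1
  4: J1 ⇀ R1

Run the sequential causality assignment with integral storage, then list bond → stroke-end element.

b0 stroke→J2
b1 stroke→J3
b2 stroke→J3
b3 stroke→I1
b4 stroke→J1

bond 2 →J3  (Se1: effort source, stroke at far end)
bond 3 →I1  (I1: I, integral causality)
bond 1 →J3  (J3 flow already set via bond 3)
bond 0 →J2  (J2 needs exactly one e-in)
bond 4 →J1  (1-jn J1 has f-setter on 0)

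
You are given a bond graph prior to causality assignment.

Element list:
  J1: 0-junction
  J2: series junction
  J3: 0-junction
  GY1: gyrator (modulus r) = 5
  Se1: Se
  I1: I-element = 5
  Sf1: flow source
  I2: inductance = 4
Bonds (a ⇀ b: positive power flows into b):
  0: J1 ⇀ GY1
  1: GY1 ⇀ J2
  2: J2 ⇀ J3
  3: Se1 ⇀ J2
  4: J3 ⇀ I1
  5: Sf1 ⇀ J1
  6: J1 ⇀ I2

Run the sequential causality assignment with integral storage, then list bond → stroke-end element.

b3 |J2  (Se1: effort source, stroke at far end)
b5 |Sf1  (Sf1: flow source, stroke at near end)
b4 |I1  (prefer integral on I1)
b2 |J3  (J3: last free bond brings effort in)
b1 |J2  (1-jn J2 has f-setter on 2)
b0 |J1  (GY1: gyrator matches bond 1)
b6 |I2  (common-e at J1 fixed by 0)

#0 |J1
#1 |J2
#2 |J3
#3 |J2
#4 |I1
#5 |Sf1
#6 |I2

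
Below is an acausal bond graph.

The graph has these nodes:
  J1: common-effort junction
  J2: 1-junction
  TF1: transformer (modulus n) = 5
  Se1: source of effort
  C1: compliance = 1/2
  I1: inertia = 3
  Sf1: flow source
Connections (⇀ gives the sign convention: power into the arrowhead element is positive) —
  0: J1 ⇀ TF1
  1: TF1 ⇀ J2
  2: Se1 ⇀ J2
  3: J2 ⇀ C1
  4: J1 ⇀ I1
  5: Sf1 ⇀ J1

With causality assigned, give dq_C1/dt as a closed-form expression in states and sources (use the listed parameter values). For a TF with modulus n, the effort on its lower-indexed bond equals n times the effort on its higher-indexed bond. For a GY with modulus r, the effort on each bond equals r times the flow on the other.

dq_C1/dt = 5*F_Sf1 - 5*p_I1/3

β2 |J2  (Se1 (Se) sets effort on bond)
β5 |Sf1  (Sf1 (Sf) sets flow on bond)
β3 |J2  (prefer integral on C1)
β1 |TF1  (J2: last free bond brings flow in)
β0 |J1  (TF TF1: opposite of bond 1)
β4 |I1  (common-e at J1 fixed by 0)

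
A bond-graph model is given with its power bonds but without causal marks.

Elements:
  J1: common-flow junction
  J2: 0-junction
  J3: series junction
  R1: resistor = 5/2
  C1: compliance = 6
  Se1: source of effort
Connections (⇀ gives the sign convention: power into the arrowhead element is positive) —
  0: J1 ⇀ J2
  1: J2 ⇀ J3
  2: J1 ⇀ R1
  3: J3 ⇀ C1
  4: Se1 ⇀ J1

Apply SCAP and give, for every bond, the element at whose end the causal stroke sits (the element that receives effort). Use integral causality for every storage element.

b0 →J1
b1 →J2
b2 →R1
b3 →J3
b4 →J1

b4 |J1  (Se1: effort source, stroke at far end)
b3 |J3  (prefer integral on C1)
b1 |J2  (closing 1-jn rule on J3)
b0 |J1  (common-e at J2 fixed by 1)
b2 |R1  (J1: last free bond brings flow in)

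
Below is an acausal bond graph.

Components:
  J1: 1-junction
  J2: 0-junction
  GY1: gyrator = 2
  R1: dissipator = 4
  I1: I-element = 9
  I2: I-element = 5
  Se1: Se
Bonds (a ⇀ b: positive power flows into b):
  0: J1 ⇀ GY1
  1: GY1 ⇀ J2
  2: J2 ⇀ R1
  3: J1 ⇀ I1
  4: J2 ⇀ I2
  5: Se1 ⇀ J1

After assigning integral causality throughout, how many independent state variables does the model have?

β5 →J1  (Se1 (Se) sets effort on bond)
β3 →I1  (I1: I, integral causality)
β0 →J1  (common-f at J1 fixed by 3)
β1 →J2  (GY1 both-in/both-out from 0)
β2 →R1  (J2: bond 1 brought effort, rest push out)
β4 →I2  (common-e at J2 fixed by 1)

2  (I1, I2 all integral)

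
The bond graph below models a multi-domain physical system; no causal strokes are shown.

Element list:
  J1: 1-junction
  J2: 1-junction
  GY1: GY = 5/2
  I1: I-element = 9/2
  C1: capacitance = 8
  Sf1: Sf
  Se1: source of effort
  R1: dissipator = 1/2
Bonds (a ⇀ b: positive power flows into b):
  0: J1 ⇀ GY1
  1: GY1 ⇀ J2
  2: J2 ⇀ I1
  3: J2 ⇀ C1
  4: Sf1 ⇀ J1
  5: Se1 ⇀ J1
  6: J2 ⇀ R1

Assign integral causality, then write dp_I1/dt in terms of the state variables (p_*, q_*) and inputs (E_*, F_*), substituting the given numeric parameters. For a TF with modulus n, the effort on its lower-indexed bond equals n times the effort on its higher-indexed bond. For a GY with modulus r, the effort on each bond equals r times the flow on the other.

b4 stroke→Sf1  (Sf1: flow source, stroke at near end)
b5 stroke→J1  (source Se1 imposes e)
b0 stroke→J1  (1-jn J1 has f-setter on 4)
b1 stroke→J2  (GY GY1: same side as bond 0)
b2 stroke→I1  (prefer integral on I1)
b3 stroke→J2  (J2 flow already set via bond 2)
b6 stroke→J2  (J2: bond 2 brought flow, rest push out)

dp_I1/dt = 5*F_Sf1/2 - p_I1/9 - q_C1/8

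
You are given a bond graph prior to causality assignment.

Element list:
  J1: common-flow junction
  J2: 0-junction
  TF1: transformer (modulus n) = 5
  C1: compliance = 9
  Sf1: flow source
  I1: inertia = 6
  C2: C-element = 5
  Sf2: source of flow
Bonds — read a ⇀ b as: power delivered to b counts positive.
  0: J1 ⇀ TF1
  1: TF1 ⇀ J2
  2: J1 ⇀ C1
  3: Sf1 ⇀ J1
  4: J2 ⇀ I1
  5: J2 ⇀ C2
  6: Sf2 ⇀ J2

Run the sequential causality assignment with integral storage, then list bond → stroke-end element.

b3 |Sf1  (source Sf1 imposes f)
b6 |Sf2  (Sf2 (Sf) sets flow on bond)
b0 |J1  (J1 flow already set via bond 3)
b2 |J1  (J1: bond 3 brought flow, rest push out)
b1 |TF1  (TF TF1: opposite of bond 0)
b4 |I1  (I1: I, integral causality)
b5 |J2  (J2 needs exactly one e-in)

β0 stroke at J1
β1 stroke at TF1
β2 stroke at J1
β3 stroke at Sf1
β4 stroke at I1
β5 stroke at J2
β6 stroke at Sf2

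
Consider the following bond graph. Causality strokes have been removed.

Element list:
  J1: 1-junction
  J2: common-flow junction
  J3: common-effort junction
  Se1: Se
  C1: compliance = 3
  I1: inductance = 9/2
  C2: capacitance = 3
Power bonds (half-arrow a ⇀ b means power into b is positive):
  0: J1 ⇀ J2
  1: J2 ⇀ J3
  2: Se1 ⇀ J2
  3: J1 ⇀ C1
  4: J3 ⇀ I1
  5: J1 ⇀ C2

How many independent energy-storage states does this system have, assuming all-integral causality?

3  (C1, C2, I1 all integral)

b2 stroke→J2  (Se1 (Se) sets effort on bond)
b3 stroke→J1  (C1 integral (e out))
b4 stroke→I1  (I1: I, integral causality)
b1 stroke→J3  (only one effort-in slot at J3)
b0 stroke→J2  (common-f at J2 fixed by 1)
b5 stroke→J1  (J1 flow already set via bond 0)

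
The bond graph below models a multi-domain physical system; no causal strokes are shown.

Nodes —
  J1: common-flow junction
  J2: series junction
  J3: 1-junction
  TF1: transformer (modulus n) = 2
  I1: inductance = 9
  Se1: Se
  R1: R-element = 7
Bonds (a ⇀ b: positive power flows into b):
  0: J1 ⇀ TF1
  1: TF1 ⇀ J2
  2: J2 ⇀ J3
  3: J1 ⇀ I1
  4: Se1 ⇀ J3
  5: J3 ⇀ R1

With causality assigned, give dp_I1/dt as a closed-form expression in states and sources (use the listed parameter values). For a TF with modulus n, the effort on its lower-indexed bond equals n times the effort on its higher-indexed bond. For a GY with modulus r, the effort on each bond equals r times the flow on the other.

dp_I1/dt = 2*E_Se1 - 28*p_I1/9

bond 4 stroke→J3  (Se1 (Se) sets effort on bond)
bond 3 stroke→I1  (I1 outputs flow p/I1)
bond 0 stroke→J1  (J1 flow already set via bond 3)
bond 1 stroke→TF1  (TF TF1: opposite of bond 0)
bond 2 stroke→J2  (J2: bond 1 brought flow, rest push out)
bond 5 stroke→J3  (J3: bond 2 brought flow, rest push out)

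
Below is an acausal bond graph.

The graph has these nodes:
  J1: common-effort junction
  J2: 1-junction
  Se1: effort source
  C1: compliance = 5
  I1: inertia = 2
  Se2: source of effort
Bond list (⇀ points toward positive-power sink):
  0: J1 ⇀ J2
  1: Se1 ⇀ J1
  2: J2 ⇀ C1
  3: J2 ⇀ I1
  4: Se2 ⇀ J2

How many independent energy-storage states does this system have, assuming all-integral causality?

2  (C1, I1 all integral)

β1 stroke at J1  (Se1: effort source, stroke at far end)
β4 stroke at J2  (Se2 (Se) sets effort on bond)
β0 stroke at J2  (common-e at J1 fixed by 1)
β2 stroke at J2  (C1: C, integral causality)
β3 stroke at I1  (J2 needs exactly one f-in)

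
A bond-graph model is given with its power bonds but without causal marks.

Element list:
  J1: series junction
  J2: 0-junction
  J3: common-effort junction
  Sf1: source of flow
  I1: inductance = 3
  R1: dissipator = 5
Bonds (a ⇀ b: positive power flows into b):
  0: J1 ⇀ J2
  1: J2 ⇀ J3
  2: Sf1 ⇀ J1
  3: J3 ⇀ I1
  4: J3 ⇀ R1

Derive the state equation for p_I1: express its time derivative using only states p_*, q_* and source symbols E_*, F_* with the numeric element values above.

dp_I1/dt = 5*F_Sf1 - 5*p_I1/3

b2 →Sf1  (Sf1: flow source, stroke at near end)
b0 →J1  (J1: bond 2 brought flow, rest push out)
b1 →J2  (J2: last free bond brings effort in)
b3 →I1  (I1: I, integral causality)
b4 →J3  (closing 0-jn rule on J3)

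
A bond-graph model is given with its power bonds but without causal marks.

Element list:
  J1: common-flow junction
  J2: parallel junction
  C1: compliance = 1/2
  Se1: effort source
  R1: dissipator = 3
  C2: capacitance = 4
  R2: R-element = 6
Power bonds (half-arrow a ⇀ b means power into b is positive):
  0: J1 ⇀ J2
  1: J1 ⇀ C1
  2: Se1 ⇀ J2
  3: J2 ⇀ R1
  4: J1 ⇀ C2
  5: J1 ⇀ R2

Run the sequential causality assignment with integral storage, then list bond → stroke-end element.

β0 stroke at J1
β1 stroke at J1
β2 stroke at J2
β3 stroke at R1
β4 stroke at J1
β5 stroke at R2

β2 |J2  (Se1: effort source, stroke at far end)
β0 |J1  (0-jn J2 has e-setter on 2)
β3 |R1  (J2: bond 2 brought effort, rest push out)
β1 |J1  (C1 outputs effort q/C1)
β4 |J1  (C2 integral (e out))
β5 |R2  (J1: last free bond brings flow in)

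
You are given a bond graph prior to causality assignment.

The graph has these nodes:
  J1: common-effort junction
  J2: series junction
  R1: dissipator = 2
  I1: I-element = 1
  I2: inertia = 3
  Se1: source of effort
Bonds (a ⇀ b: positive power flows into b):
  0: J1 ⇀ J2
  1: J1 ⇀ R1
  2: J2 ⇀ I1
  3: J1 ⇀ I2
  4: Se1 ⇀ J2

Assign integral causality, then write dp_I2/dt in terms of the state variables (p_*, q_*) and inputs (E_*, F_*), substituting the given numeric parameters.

dp_I2/dt = -2*p_I1 - 2*p_I2/3

#4 →J2  (Se1: effort source, stroke at far end)
#2 →I1  (I1 integral (f out))
#0 →J2  (J2 flow already set via bond 2)
#3 →I2  (I2: I, integral causality)
#1 →J1  (closing 0-jn rule on J1)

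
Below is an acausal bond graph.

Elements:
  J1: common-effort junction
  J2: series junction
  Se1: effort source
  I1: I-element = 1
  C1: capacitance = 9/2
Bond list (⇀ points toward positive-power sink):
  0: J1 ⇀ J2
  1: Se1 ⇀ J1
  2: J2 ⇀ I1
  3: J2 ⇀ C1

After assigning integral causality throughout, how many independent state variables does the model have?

2  (C1, I1 all integral)

bond 1 →J1  (Se1 fixes effort; stroke away)
bond 0 →J2  (J1 effort already set via bond 1)
bond 2 →I1  (I1: I, integral causality)
bond 3 →J2  (common-f at J2 fixed by 2)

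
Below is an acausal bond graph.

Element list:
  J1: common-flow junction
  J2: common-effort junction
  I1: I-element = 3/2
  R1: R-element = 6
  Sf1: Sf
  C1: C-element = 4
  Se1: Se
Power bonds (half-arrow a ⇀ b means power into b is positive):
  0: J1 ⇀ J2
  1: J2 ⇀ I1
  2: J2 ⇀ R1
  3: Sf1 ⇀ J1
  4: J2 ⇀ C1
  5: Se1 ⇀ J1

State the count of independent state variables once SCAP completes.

β3 |Sf1  (Sf1: flow source, stroke at near end)
β5 |J1  (Se1 (Se) sets effort on bond)
β0 |J1  (J1: bond 3 brought flow, rest push out)
β1 |I1  (I1 integral (f out))
β4 |J2  (C1: C, integral causality)
β2 |R1  (common-e at J2 fixed by 4)

2  (C1, I1 all integral)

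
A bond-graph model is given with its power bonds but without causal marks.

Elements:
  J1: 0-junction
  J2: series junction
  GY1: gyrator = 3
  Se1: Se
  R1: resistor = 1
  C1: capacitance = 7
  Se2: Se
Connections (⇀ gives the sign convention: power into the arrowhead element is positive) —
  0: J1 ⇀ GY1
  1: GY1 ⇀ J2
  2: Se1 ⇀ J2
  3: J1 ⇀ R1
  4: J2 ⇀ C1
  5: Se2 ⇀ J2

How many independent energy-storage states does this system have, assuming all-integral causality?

1  (C1 all integral)

#2 |J2  (Se1 (Se) sets effort on bond)
#5 |J2  (source Se2 imposes e)
#4 |J2  (prefer integral on C1)
#1 |GY1  (closing 1-jn rule on J2)
#0 |GY1  (through GY1, causality inverts; strokes same side of GY1)
#3 |J1  (closing 0-jn rule on J1)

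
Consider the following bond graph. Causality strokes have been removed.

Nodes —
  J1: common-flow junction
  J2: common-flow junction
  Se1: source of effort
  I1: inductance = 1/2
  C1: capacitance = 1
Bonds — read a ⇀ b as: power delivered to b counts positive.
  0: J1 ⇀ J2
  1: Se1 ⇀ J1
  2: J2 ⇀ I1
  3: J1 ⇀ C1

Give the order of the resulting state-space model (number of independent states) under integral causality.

β1 |J1  (source Se1 imposes e)
β2 |I1  (I1 integral (f out))
β0 |J2  (J2 flow already set via bond 2)
β3 |J1  (J1 flow already set via bond 0)

2  (C1, I1 all integral)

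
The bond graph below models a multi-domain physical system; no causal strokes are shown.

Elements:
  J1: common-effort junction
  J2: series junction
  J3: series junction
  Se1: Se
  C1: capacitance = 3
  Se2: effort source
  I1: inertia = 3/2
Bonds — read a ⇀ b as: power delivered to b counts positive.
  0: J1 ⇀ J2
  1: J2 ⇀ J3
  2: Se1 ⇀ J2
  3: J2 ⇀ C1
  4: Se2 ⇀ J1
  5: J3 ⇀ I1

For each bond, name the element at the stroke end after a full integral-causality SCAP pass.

b2 stroke at J2  (source Se1 imposes e)
b4 stroke at J1  (Se2: effort source, stroke at far end)
b0 stroke at J2  (0-jn J1 has e-setter on 4)
b3 stroke at J2  (prefer integral on C1)
b1 stroke at J3  (J2: last free bond brings flow in)
b5 stroke at I1  (J3 needs exactly one f-in)

β0 stroke→J2
β1 stroke→J3
β2 stroke→J2
β3 stroke→J2
β4 stroke→J1
β5 stroke→I1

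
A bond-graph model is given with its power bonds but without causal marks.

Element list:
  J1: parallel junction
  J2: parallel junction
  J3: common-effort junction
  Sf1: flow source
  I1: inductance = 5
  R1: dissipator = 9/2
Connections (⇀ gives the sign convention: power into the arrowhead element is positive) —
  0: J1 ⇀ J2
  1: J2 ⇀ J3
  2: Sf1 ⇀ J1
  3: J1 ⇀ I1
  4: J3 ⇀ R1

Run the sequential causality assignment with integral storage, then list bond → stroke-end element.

b0 stroke→J1
b1 stroke→J2
b2 stroke→Sf1
b3 stroke→I1
b4 stroke→J3

bond 2 stroke at Sf1  (Sf1 fixes flow; stroke at Sf1)
bond 3 stroke at I1  (I1 outputs flow p/I1)
bond 0 stroke at J1  (J1 needs exactly one e-in)
bond 1 stroke at J2  (closing 0-jn rule on J2)
bond 4 stroke at J3  (closing 0-jn rule on J3)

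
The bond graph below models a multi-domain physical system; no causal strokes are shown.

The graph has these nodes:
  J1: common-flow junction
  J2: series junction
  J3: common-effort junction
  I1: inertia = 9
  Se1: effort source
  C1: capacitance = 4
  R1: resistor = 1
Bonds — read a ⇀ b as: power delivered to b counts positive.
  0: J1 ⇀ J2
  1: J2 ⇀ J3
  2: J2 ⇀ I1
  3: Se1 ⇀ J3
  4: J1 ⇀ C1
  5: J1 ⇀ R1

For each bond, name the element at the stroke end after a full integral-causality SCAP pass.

#3 stroke→J3  (Se1: effort source, stroke at far end)
#1 stroke→J2  (J3 effort already set via bond 3)
#2 stroke→I1  (I1 integral (f out))
#0 stroke→J2  (J2 flow already set via bond 2)
#4 stroke→J1  (J1: bond 0 brought flow, rest push out)
#5 stroke→J1  (J1 flow already set via bond 0)

bond 0 |J2
bond 1 |J2
bond 2 |I1
bond 3 |J3
bond 4 |J1
bond 5 |J1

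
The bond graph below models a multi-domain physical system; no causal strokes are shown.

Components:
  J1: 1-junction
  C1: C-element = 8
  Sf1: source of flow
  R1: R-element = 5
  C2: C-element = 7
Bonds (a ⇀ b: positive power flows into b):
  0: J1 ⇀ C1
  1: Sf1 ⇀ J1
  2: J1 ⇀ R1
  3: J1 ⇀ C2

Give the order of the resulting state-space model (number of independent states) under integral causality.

2  (C1, C2 all integral)

β1 →Sf1  (Sf1 fixes flow; stroke at Sf1)
β0 →J1  (1-jn J1 has f-setter on 1)
β2 →J1  (1-jn J1 has f-setter on 1)
β3 →J1  (1-jn J1 has f-setter on 1)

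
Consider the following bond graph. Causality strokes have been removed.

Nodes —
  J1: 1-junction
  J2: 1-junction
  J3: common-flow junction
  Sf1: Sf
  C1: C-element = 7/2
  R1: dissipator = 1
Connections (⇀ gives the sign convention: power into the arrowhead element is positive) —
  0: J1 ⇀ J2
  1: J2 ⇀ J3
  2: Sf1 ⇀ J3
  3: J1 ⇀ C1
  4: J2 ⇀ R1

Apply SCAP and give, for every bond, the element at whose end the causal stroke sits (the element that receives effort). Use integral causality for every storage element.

β0 stroke at J2
β1 stroke at J3
β2 stroke at Sf1
β3 stroke at J1
β4 stroke at J2

bond 2 →Sf1  (source Sf1 imposes f)
bond 1 →J3  (J3: bond 2 brought flow, rest push out)
bond 0 →J2  (J2 flow already set via bond 1)
bond 4 →J2  (common-f at J2 fixed by 1)
bond 3 →J1  (common-f at J1 fixed by 0)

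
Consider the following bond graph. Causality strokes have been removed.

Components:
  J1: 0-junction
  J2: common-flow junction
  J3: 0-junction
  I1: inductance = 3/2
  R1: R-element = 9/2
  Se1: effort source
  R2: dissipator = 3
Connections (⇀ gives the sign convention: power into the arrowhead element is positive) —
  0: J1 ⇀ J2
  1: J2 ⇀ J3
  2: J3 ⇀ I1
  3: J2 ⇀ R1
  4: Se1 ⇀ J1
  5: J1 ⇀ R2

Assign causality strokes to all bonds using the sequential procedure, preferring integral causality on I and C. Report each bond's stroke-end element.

#0 →J2
#1 →J3
#2 →I1
#3 →J2
#4 →J1
#5 →R2

β4 stroke at J1  (Se1 fixes effort; stroke away)
β0 stroke at J2  (J1: bond 4 brought effort, rest push out)
β5 stroke at R2  (J1 effort already set via bond 4)
β2 stroke at I1  (I1 outputs flow p/I1)
β1 stroke at J3  (closing 0-jn rule on J3)
β3 stroke at J2  (1-jn J2 has f-setter on 1)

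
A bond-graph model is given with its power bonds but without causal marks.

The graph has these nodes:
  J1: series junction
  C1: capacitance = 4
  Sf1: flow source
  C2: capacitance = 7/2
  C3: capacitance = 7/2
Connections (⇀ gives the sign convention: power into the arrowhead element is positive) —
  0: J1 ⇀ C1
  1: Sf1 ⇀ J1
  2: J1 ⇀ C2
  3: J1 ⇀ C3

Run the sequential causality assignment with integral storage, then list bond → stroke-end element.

#0 stroke→J1
#1 stroke→Sf1
#2 stroke→J1
#3 stroke→J1

β1 |Sf1  (Sf1 fixes flow; stroke at Sf1)
β0 |J1  (1-jn J1 has f-setter on 1)
β2 |J1  (J1 flow already set via bond 1)
β3 |J1  (J1 flow already set via bond 1)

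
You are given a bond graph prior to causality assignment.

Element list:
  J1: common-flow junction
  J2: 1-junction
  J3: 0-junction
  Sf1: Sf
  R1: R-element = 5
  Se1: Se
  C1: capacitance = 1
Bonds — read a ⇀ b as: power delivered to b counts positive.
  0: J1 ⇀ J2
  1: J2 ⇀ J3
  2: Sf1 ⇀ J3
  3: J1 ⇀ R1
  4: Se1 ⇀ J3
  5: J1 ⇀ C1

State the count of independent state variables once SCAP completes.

b2 stroke→Sf1  (source Sf1 imposes f)
b4 stroke→J3  (source Se1 imposes e)
b1 stroke→J2  (J3 effort already set via bond 4)
b0 stroke→J1  (closing 1-jn rule on J2)
b5 stroke→J1  (C1 integral (e out))
b3 stroke→R1  (only one flow-in slot at J1)

1  (C1 all integral)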